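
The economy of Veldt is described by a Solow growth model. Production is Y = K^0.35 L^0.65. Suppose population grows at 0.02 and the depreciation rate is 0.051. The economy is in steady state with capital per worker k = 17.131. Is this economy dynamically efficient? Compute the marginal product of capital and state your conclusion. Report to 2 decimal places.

dynamically inefficient; MPK ≈ 0.06

Capital per worker breaks even when investment replaces (n + δ)·k; here n + δ = 0.071.
MPK = 0.35·k^(0.35−1) = 0.35·17.131^(-0.65) ≈ 0.0552.
MPK < 0.071, so the economy is dynamically inefficient (over-saving).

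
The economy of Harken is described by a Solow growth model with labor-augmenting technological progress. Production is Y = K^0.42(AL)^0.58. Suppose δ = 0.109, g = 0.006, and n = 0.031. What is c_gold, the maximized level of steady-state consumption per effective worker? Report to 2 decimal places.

c_gold ≈ 1.25

n + g + δ = 0.031 + 0.006 + 0.109 = 0.146.
Maximizing c = f(k) − (n+g+δ)·k gives f'(k) = n+g+δ, i.e. 0.42·k^(0.42−1) = 0.146, so k_gold = (0.42/0.146)^(1/0.58) ≈ 6.1830.
y_gold = 6.1830^0.42 ≈ 2.1493.
c_gold = y_gold − (n+g+δ)·k_gold = 2.1493 − 0.146·6.1830 ≈ 1.2466.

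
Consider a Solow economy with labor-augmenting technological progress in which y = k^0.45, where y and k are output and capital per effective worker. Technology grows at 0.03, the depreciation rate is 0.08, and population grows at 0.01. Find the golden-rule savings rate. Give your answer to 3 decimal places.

s_gold = 0.450

n + g + δ = 0.01 + 0.03 + 0.08 = 0.12.
At the golden rule MPK = n+g+δ, and in any Cobb-Douglas steady state s = (n+g+δ)·k/y = MPK·k/y = capital's share 0.45.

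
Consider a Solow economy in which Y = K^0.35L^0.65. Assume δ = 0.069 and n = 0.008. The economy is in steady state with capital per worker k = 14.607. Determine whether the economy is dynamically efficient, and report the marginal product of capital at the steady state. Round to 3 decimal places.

n + δ = 0.008 + 0.069 = 0.077.
MPK = 0.35·k^(0.35−1) = 0.35·14.607^(-0.65) ≈ 0.0612.
MPK < 0.077, so the economy is dynamically inefficient (over-saving).

dynamically inefficient; MPK ≈ 0.061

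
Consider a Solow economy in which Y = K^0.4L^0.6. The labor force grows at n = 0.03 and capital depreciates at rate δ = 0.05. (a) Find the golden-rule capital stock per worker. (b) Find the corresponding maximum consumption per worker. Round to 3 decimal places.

Break-even investment rate: n + δ = 0.03 + 0.05 = 0.08.
At the golden rule the marginal product of capital equals n+δ: 0.4·k^(0.4−1) = 0.08. Solving, k_gold = (0.4/0.08)^(1/0.6) ≈ 14.6201.
y_gold = 14.6201^0.4 ≈ 2.9240; c_gold = y_gold − 0.08·k_gold ≈ 1.7544.

(a) k_gold ≈ 14.620; (b) c_gold ≈ 1.754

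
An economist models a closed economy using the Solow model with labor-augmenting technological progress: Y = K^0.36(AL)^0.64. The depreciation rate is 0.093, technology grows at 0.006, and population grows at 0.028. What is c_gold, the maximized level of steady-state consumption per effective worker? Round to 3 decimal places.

The effective depreciation rate is n + g + δ = 0.028 + 0.006 + 0.093 = 0.127.
Maximizing c = f(k) − (n+g+δ)·k gives f'(k) = n+g+δ, i.e. 0.36·k^(0.36−1) = 0.127, so k_gold = (0.36/0.127)^(1/0.64) ≈ 5.0937.
y_gold = 5.0937^0.36 ≈ 1.7969.
c_gold = y_gold − (n+g+δ)·k_gold = 1.7969 − 0.127·5.0937 ≈ 1.1500.

c_gold ≈ 1.150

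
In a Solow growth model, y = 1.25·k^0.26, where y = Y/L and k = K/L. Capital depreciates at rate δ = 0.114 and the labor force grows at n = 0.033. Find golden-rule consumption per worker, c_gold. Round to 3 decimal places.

c_gold ≈ 1.222

n + δ = 0.033 + 0.114 = 0.147.
Golden rule sets MPK = n+δ: 0.26·1.25·k^(0.26−1) = 0.147, so k_gold = (0.26·1.25/0.147)^(1/0.74) ≈ 2.9217.
y_gold = 1.25·2.9217^0.26 ≈ 1.6519.
c_gold = y_gold − (n+δ)·k_gold = 1.6519 − 0.147·2.9217 ≈ 1.2224.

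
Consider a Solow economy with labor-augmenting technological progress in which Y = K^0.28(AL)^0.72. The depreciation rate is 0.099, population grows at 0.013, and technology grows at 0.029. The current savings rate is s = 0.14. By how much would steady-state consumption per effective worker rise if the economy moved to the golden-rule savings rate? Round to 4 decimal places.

Δc ≈ 0.0825

n + g + δ = 0.013 + 0.029 + 0.099 = 0.141.
Current steady state (s = 0.14): k* = (0.14/0.141)^(1/0.72) ≈ 0.9902, y* = 0.9902^0.28 ≈ 0.9972, c* = (1−0.14)·0.9972 ≈ 0.8576.
Golden rule sets MPK = n+g+δ: 0.28·k^(0.28−1) = 0.141, so k_gold = (0.28/0.141)^(1/0.72) ≈ 2.5930.
y_gold = 2.5930^0.28 ≈ 1.3058, c_gold = y_gold − 0.141·k_gold ≈ 0.9402.
Gain: Δc = 0.9402 − 0.8576 ≈ 0.0825.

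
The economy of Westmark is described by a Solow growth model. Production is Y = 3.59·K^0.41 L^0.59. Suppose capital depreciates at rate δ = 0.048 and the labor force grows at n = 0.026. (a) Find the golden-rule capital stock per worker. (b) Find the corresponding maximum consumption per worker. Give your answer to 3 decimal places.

Capital per worker breaks even when investment replaces (n + δ)·k; here n + δ = 0.074.
Maximizing c = f(k) − (n+δ)·k gives f'(k) = n+δ, i.e. 0.41·3.59·k^(0.41−1) = 0.074, so k_gold = (0.41·3.59/0.074)^(1/0.59) ≈ 158.8898.
y_gold = 3.59·158.8898^0.41 ≈ 28.6777; c_gold = y_gold − 0.074·k_gold ≈ 16.9198.

(a) k_gold ≈ 158.890; (b) c_gold ≈ 16.920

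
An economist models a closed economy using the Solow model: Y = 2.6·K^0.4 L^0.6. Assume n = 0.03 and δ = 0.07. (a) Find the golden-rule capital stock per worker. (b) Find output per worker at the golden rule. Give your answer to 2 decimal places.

(a) k_gold ≈ 49.55; (b) y_gold ≈ 12.39

Capital per worker breaks even when investment replaces (n + δ)·k; here n + δ = 0.1.
Golden rule sets MPK = n+δ: 0.4·2.6·k^(0.4−1) = 0.1, so k_gold = (0.4·2.6/0.1)^(1/0.6) ≈ 49.5514.
y_gold = 2.6·49.5514^0.4 ≈ 12.3878.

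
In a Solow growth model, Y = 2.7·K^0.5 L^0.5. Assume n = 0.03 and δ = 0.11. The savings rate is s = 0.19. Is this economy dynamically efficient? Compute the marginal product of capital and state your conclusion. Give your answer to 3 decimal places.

dynamically efficient; MPK ≈ 0.368

n + δ = 0.03 + 0.11 = 0.14.
Steady-state k*: s·A·k^0.5 = 0.14·k gives k* = (0.19·2.7/0.14)^(1/0.5) ≈ 13.4270.
MPK = 0.5·2.7·13.4270^(-0.5) ≈ 0.3684.
MPK > n+δ = 0.14, so the economy is dynamically efficient (under-saving).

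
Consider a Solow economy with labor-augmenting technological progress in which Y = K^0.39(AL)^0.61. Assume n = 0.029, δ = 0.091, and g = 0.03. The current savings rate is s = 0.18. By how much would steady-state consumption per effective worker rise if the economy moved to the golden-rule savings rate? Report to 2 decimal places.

Capital per effective worker breaks even when investment replaces (n + g + δ)·k; here n + g + δ = 0.15.
Current steady state (s = 0.18): k* = (0.18/0.15)^(1/0.61) ≈ 1.3484, y* = 1.3484^0.39 ≈ 1.1236, c* = (1−0.18)·1.1236 ≈ 0.9214.
Maximizing c = f(k) − (n+g+δ)·k gives f'(k) = n+g+δ, i.e. 0.39·k^(0.39−1) = 0.15, so k_gold = (0.39/0.15)^(1/0.61) ≈ 4.7894.
y_gold = 4.7894^0.39 ≈ 1.8421, c_gold = y_gold − 0.15·k_gold ≈ 1.1237.
Gain: Δc = 1.1237 − 0.9214 ≈ 0.2023.

Δc ≈ 0.20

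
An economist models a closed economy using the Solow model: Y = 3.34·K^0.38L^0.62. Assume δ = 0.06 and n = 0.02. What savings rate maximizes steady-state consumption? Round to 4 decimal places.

n + δ = 0.02 + 0.06 = 0.08.
At the golden rule MPK = n+δ, and in any Cobb-Douglas steady state s = (n+δ)·k/y = MPK·k/y = capital's share 0.38.

s_gold = 0.3800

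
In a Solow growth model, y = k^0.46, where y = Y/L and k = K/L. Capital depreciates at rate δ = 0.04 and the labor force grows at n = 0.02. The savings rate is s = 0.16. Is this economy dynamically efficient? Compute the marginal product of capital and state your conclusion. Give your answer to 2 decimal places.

Capital per worker breaks even when investment replaces (n + δ)·k; here n + δ = 0.06.
Steady-state k*: s·k^0.46 = 0.06·k gives k* = (0.16/0.06)^(1/0.54) ≈ 6.1494.
MPK = 0.46·6.1494^(-0.54) ≈ 0.1725.
MPK > n+δ = 0.06, so the economy is dynamically efficient (under-saving).

dynamically efficient; MPK ≈ 0.17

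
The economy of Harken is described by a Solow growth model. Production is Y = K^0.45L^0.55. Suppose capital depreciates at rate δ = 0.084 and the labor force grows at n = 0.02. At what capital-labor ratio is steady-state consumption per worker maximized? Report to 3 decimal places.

The effective depreciation rate is n + δ = 0.02 + 0.084 = 0.104.
At the golden rule the marginal product of capital equals n+δ: 0.45·k^(0.45−1) = 0.104. Solving, k_gold = (0.45/0.104)^(1/0.55) ≈ 14.3446.

k_gold ≈ 14.345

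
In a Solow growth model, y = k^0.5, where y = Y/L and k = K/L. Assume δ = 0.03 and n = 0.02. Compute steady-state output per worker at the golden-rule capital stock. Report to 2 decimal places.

Capital per worker breaks even when investment replaces (n + δ)·k; here n + δ = 0.05.
Golden rule sets MPK = n+δ: 0.5·k^(0.5−1) = 0.05, so k_gold = (0.5/0.05)^(1/0.5) ≈ 100.0000.
Output: y_gold = k_gold^0.5 = 100.0000^0.5 ≈ 10.0000.

y_gold ≈ 10.00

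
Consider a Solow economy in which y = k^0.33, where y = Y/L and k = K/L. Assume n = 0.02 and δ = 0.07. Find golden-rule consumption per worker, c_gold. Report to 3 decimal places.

n + δ = 0.02 + 0.07 = 0.09.
Maximizing c = f(k) − (n+δ)·k gives f'(k) = n+δ, i.e. 0.33·k^(0.33−1) = 0.09, so k_gold = (0.33/0.09)^(1/0.67) ≈ 6.9534.
y_gold = 6.9534^0.33 ≈ 1.8964.
c_gold = y_gold − (n+δ)·k_gold = 1.8964 − 0.09·6.9534 ≈ 1.2706.

c_gold ≈ 1.271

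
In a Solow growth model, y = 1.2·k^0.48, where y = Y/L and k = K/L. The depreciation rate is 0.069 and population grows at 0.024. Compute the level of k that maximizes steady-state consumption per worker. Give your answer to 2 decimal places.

Break-even investment rate: n + δ = 0.024 + 0.069 = 0.093.
Golden rule sets MPK = n+δ: 0.48·1.2·k^(0.48−1) = 0.093, so k_gold = (0.48·1.2/0.093)^(1/0.52) ≈ 33.3396.

k_gold ≈ 33.34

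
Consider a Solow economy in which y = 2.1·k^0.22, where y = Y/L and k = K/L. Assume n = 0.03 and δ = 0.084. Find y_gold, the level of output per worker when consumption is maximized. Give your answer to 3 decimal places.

y_gold ≈ 3.116

The effective depreciation rate is n + δ = 0.03 + 0.084 = 0.114.
Maximizing c = f(k) − (n+δ)·k gives f'(k) = n+δ, i.e. 0.22·2.1·k^(0.22−1) = 0.114, so k_gold = (0.22·2.1/0.114)^(1/0.78) ≈ 6.0138.
Output: y_gold = 2.1·k_gold^0.22 = 2.1·6.0138^0.22 ≈ 3.1163.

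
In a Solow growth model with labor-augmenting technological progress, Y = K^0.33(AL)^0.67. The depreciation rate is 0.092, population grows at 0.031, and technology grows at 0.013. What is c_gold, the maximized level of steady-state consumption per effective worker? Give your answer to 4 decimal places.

n + g + δ = 0.031 + 0.013 + 0.092 = 0.136.
Maximizing c = f(k) − (n+g+δ)·k gives f'(k) = n+g+δ, i.e. 0.33·k^(0.33−1) = 0.136, so k_gold = (0.33/0.136)^(1/0.67) ≈ 3.7548.
y_gold = 3.7548^0.33 ≈ 1.5474.
c_gold = y_gold − (n+g+δ)·k_gold = 1.5474 − 0.136·3.7548 ≈ 1.0368.

c_gold ≈ 1.0368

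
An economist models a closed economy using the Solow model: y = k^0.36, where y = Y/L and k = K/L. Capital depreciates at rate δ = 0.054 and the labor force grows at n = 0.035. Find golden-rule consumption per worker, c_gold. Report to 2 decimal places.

c_gold ≈ 1.40

The effective depreciation rate is n + δ = 0.035 + 0.054 = 0.089.
Setting f'(k) = n+δ gives 0.36·k^(0.36−1) = 0.089, hence k_gold = (0.36/0.089)^(1/0.64) ≈ 8.8777.
y_gold = 8.8777^0.36 ≈ 2.1948.
c_gold = y_gold − (n+δ)·k_gold = 2.1948 − 0.089·8.8777 ≈ 1.4047.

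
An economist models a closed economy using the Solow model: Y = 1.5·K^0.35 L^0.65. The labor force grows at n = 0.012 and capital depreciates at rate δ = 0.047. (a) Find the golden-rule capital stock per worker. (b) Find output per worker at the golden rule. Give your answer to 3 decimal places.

(a) k_gold ≈ 28.872; (b) y_gold ≈ 4.867

The effective depreciation rate is n + δ = 0.012 + 0.047 = 0.059.
Golden rule sets MPK = n+δ: 0.35·1.5·k^(0.35−1) = 0.059, so k_gold = (0.35·1.5/0.059)^(1/0.65) ≈ 28.8717.
y_gold = 1.5·28.8717^0.35 ≈ 4.8669.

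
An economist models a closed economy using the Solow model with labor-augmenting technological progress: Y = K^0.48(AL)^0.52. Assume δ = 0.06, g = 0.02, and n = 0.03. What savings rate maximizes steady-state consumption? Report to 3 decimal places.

n + g + δ = 0.03 + 0.02 + 0.06 = 0.11.
At the golden rule MPK = n+g+δ, and in any Cobb-Douglas steady state s = (n+g+δ)·k/y = MPK·k/y = capital's share 0.48.

s_gold = 0.480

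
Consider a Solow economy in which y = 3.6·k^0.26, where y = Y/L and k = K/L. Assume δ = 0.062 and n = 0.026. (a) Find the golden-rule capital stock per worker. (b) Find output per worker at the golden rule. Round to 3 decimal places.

Break-even investment rate: n + δ = 0.026 + 0.062 = 0.088.
At the golden rule the marginal product of capital equals n+δ: 0.26·3.6·k^(0.26−1) = 0.088. Solving, k_gold = (0.26·3.6/0.088)^(1/0.74) ≈ 24.4095.
y_gold = 3.6·24.4095^0.26 ≈ 8.2617.

(a) k_gold ≈ 24.409; (b) y_gold ≈ 8.262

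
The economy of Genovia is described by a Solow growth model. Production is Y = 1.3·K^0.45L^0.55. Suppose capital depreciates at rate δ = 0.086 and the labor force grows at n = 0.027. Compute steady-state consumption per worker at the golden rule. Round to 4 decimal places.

c_gold ≈ 2.7451

Break-even investment rate: n + δ = 0.027 + 0.086 = 0.113.
Golden rule sets MPK = n+δ: 0.45·1.3·k^(0.45−1) = 0.113, so k_gold = (0.45·1.3/0.113)^(1/0.55) ≈ 19.8757.
y_gold = 1.3·19.8757^0.45 ≈ 4.9910.
c_gold = y_gold − (n+δ)·k_gold = 4.9910 − 0.113·19.8757 ≈ 2.7451.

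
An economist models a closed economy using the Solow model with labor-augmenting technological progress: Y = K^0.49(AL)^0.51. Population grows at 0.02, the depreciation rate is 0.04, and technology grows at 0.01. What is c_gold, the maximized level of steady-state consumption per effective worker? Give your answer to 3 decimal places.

Capital per effective worker breaks even when investment replaces (n + g + δ)·k; here n + g + δ = 0.07.
Golden rule sets MPK = n+g+δ: 0.49·k^(0.49−1) = 0.07, so k_gold = (0.49/0.07)^(1/0.51) ≈ 45.3999.
y_gold = 45.3999^0.49 ≈ 6.4857.
c_gold = y_gold − (n+g+δ)·k_gold = 6.4857 − 0.07·45.3999 ≈ 3.3077.

c_gold ≈ 3.308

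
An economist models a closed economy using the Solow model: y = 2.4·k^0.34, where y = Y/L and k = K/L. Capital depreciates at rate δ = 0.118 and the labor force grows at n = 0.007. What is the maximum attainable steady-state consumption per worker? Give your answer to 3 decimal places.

The effective depreciation rate is n + δ = 0.007 + 0.118 = 0.125.
Setting f'(k) = n+δ gives 0.34·2.4·k^(0.34−1) = 0.125, hence k_gold = (0.34·2.4/0.125)^(1/0.66) ≈ 17.1599.
y_gold = 2.4·17.1599^0.34 ≈ 6.3088.
c_gold = y_gold − (n+δ)·k_gold = 6.3088 − 0.125·17.1599 ≈ 4.1638.

c_gold ≈ 4.164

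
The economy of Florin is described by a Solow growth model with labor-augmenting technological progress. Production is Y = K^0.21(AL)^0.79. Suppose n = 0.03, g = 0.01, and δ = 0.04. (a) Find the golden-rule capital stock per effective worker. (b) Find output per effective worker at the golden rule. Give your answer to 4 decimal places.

n + g + δ = 0.03 + 0.01 + 0.04 = 0.08.
Golden rule sets MPK = n+g+δ: 0.21·k^(0.21−1) = 0.08, so k_gold = (0.21/0.08)^(1/0.79) ≈ 3.3927.
y_gold = 3.3927^0.21 ≈ 1.2925.

(a) k_gold ≈ 3.3927; (b) y_gold ≈ 1.2925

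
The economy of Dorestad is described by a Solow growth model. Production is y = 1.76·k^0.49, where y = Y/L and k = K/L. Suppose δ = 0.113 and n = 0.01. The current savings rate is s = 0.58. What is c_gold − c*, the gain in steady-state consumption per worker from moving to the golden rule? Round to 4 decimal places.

Break-even investment rate: n + δ = 0.01 + 0.113 = 0.123.
Current steady state (s = 0.58): k* = (0.58·1.76/0.123)^(1/0.51) ≈ 63.3914, y* = 1.76·63.3914^0.49 ≈ 13.4434, c* = (1−0.58)·13.4434 ≈ 5.6462.
At the golden rule the marginal product of capital equals n+δ: 0.49·1.76·k^(0.49−1) = 0.123. Solving, k_gold = (0.49·1.76/0.123)^(1/0.51) ≈ 45.5448.
y_gold = 1.76·45.5448^0.49 ≈ 11.4327, c_gold = y_gold − 0.123·k_gold ≈ 5.8307.
Gain: Δc = 5.8307 − 5.6462 ≈ 0.1845.

Δc ≈ 0.1845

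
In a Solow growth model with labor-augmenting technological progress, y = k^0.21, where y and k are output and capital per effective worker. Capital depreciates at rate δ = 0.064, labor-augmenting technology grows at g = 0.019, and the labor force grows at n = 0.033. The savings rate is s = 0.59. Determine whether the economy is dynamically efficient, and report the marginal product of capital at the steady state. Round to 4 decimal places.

The effective depreciation rate is n + g + δ = 0.033 + 0.019 + 0.064 = 0.116.
Steady-state k*: s·k^0.21 = 0.116·k gives k* = (0.59/0.116)^(1/0.79) ≈ 7.8374.
MPK = 0.21·7.8374^(-0.79) ≈ 0.0413.
MPK < n+g+δ = 0.116, so the economy is dynamically inefficient (over-saving).

dynamically inefficient; MPK ≈ 0.0413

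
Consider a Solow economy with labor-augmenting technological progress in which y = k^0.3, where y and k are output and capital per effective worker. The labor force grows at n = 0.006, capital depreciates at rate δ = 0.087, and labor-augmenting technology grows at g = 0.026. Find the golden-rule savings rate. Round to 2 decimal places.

Break-even investment rate: n + g + δ = 0.006 + 0.026 + 0.087 = 0.119.
At the golden rule MPK = n+g+δ, and in any Cobb-Douglas steady state s = (n+g+δ)·k/y = MPK·k/y = capital's share 0.3.

s_gold = 0.30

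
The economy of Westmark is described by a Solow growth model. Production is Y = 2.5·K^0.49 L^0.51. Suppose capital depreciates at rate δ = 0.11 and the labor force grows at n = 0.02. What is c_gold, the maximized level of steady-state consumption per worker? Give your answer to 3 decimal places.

n + δ = 0.02 + 0.11 = 0.13.
Golden rule sets MPK = n+δ: 0.49·2.5·k^(0.49−1) = 0.13, so k_gold = (0.49·2.5/0.13)^(1/0.51) ≈ 81.3171.
y_gold = 2.5·81.3171^0.49 ≈ 21.5739.
c_gold = y_gold − (n+δ)·k_gold = 21.5739 − 0.13·81.3171 ≈ 11.0027.

c_gold ≈ 11.003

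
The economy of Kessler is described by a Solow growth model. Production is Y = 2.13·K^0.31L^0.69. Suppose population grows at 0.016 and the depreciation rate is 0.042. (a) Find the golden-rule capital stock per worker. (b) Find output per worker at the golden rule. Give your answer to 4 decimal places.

(a) k_gold ≈ 33.9538; (b) y_gold ≈ 6.3527

Capital per worker breaks even when investment replaces (n + δ)·k; here n + δ = 0.058.
Maximizing c = f(k) − (n+δ)·k gives f'(k) = n+δ, i.e. 0.31·2.13·k^(0.31−1) = 0.058, so k_gold = (0.31·2.13/0.058)^(1/0.69) ≈ 33.9538.
y_gold = 2.13·33.9538^0.31 ≈ 6.3527.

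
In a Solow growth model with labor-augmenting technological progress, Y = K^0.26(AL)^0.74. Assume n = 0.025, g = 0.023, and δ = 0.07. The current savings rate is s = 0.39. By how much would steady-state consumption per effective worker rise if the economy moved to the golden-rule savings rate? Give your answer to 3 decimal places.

The effective depreciation rate is n + g + δ = 0.025 + 0.023 + 0.07 = 0.118.
Current steady state (s = 0.39): k* = (0.39/0.118)^(1/0.74) ≈ 5.0303, y* = 5.0303^0.26 ≈ 1.5220, c* = (1−0.39)·1.5220 ≈ 0.9284.
At the golden rule the marginal product of capital equals n+g+δ: 0.26·k^(0.26−1) = 0.118. Solving, k_gold = (0.26/0.118)^(1/0.74) ≈ 2.9083.
y_gold = 2.9083^0.26 ≈ 1.3199, c_gold = y_gold − 0.118·k_gold ≈ 0.9767.
Gain: Δc = 0.9767 − 0.9284 ≈ 0.0483.

Δc ≈ 0.048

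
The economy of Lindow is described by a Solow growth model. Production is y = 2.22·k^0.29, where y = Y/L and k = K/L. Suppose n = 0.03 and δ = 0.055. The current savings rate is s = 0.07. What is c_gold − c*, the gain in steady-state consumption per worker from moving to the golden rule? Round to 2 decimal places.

Break-even investment rate: n + δ = 0.03 + 0.055 = 0.085.
Current steady state (s = 0.07): k* = (0.07·2.22/0.085)^(1/0.71) ≈ 2.3392, y* = 2.22·2.3392^0.29 ≈ 2.8404, c* = (1−0.07)·2.8404 ≈ 2.6416.
At the golden rule the marginal product of capital equals n+δ: 0.29·2.22·k^(0.29−1) = 0.085. Solving, k_gold = (0.29·2.22/0.085)^(1/0.71) ≈ 17.3179.
y_gold = 2.22·17.3179^0.29 ≈ 5.0759, c_gold = y_gold − 0.085·k_gold ≈ 3.6039.
Gain: Δc = 3.6039 − 2.6416 ≈ 0.9623.

Δc ≈ 0.96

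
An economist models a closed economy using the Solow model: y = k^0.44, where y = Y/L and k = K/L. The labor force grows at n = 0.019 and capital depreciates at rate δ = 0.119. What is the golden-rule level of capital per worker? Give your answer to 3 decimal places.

Break-even investment rate: n + δ = 0.019 + 0.119 = 0.138.
Maximizing c = f(k) − (n+δ)·k gives f'(k) = n+δ, i.e. 0.44·k^(0.44−1) = 0.138, so k_gold = (0.44/0.138)^(1/0.56) ≈ 7.9294.

k_gold ≈ 7.929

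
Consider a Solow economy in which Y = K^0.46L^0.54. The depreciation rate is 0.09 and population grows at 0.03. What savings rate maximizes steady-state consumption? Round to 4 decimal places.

s_gold = 0.4600

n + δ = 0.03 + 0.09 = 0.12.
At the golden rule MPK = n+δ, and in any Cobb-Douglas steady state s = (n+δ)·k/y = MPK·k/y = capital's share 0.46.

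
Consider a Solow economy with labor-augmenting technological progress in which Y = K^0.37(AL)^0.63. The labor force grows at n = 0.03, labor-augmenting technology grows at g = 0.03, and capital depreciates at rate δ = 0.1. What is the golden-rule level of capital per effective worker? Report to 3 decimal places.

The effective depreciation rate is n + g + δ = 0.03 + 0.03 + 0.1 = 0.16.
Golden rule sets MPK = n+g+δ: 0.37·k^(0.37−1) = 0.16, so k_gold = (0.37/0.16)^(1/0.63) ≈ 3.7836.

k_gold ≈ 3.784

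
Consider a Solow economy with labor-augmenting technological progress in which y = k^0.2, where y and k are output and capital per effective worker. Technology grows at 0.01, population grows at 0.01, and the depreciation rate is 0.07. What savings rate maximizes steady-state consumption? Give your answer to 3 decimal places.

s_gold = 0.200

Break-even investment rate: n + g + δ = 0.01 + 0.01 + 0.07 = 0.09.
At the golden rule MPK = n+g+δ, and in any Cobb-Douglas steady state s = (n+g+δ)·k/y = MPK·k/y = capital's share 0.2.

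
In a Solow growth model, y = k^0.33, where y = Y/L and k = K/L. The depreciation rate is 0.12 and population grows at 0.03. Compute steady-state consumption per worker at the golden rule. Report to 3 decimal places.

c_gold ≈ 0.988

Capital per worker breaks even when investment replaces (n + δ)·k; here n + δ = 0.15.
Maximizing c = f(k) − (n+δ)·k gives f'(k) = n+δ, i.e. 0.33·k^(0.33−1) = 0.15, so k_gold = (0.33/0.15)^(1/0.67) ≈ 3.2440.
y_gold = 3.2440^0.33 ≈ 1.4745.
c_gold = y_gold − (n+δ)·k_gold = 1.4745 − 0.15·3.2440 ≈ 0.9879.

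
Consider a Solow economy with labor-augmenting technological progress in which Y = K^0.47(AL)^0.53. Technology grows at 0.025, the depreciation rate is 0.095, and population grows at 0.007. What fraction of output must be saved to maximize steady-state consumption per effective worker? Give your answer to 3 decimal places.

Break-even investment rate: n + g + δ = 0.007 + 0.025 + 0.095 = 0.127.
At the golden rule MPK = n+g+δ, and in any Cobb-Douglas steady state s = (n+g+δ)·k/y = MPK·k/y = capital's share 0.47.

s_gold = 0.470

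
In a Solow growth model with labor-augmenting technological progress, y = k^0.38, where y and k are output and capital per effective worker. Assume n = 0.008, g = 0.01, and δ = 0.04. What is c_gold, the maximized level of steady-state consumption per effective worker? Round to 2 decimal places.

n + g + δ = 0.008 + 0.01 + 0.04 = 0.058.
Maximizing c = f(k) − (n+g+δ)·k gives f'(k) = n+g+δ, i.e. 0.38·k^(0.38−1) = 0.058, so k_gold = (0.38/0.058)^(1/0.62) ≈ 20.7349.
y_gold = 20.7349^0.38 ≈ 3.1648.
c_gold = y_gold − (n+g+δ)·k_gold = 3.1648 − 0.058·20.7349 ≈ 1.9622.

c_gold ≈ 1.96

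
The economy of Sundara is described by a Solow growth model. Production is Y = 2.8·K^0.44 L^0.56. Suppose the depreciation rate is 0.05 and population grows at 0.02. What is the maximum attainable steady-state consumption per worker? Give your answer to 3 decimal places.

n + δ = 0.02 + 0.05 = 0.07.
Maximizing c = f(k) − (n+δ)·k gives f'(k) = n+δ, i.e. 0.44·2.8·k^(0.44−1) = 0.07, so k_gold = (0.44·2.8/0.07)^(1/0.56) ≈ 167.5443.
y_gold = 2.8·167.5443^0.44 ≈ 26.6548.
c_gold = y_gold − (n+δ)·k_gold = 26.6548 − 0.07·167.5443 ≈ 14.9267.

c_gold ≈ 14.927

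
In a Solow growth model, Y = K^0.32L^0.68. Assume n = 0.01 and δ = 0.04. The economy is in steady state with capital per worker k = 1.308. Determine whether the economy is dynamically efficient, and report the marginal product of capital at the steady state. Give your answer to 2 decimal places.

Break-even investment rate: n + δ = 0.01 + 0.04 = 0.05.
MPK = 0.32·k^(0.32−1) = 0.32·1.308^(-0.68) ≈ 0.2666.
MPK > 0.05, so the economy is dynamically efficient (under-saving).

dynamically efficient; MPK ≈ 0.27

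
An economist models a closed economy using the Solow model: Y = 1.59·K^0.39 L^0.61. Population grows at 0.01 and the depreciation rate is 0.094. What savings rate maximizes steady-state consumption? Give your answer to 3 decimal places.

s_gold = 0.390

The effective depreciation rate is n + δ = 0.01 + 0.094 = 0.104.
At the golden rule MPK = n+δ, and in any Cobb-Douglas steady state s = (n+δ)·k/y = MPK·k/y = capital's share 0.39.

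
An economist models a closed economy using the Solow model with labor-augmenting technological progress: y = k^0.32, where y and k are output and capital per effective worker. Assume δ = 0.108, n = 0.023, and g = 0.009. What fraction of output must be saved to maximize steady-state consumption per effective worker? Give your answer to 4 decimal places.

s_gold = 0.3200

Break-even investment rate: n + g + δ = 0.023 + 0.009 + 0.108 = 0.14.
At the golden rule MPK = n+g+δ, and in any Cobb-Douglas steady state s = (n+g+δ)·k/y = MPK·k/y = capital's share 0.32.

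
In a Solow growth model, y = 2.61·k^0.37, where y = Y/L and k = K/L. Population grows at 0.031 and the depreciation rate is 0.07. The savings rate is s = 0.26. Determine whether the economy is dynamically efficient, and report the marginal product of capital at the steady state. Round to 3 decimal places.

dynamically efficient; MPK ≈ 0.144

Capital per worker breaks even when investment replaces (n + δ)·k; here n + δ = 0.101.
Steady-state k*: s·A·k^0.37 = 0.101·k gives k* = (0.26·2.61/0.101)^(1/0.63) ≈ 20.5666.
MPK = 0.37·2.61·20.5666^(-0.63) ≈ 0.1437.
MPK > n+δ = 0.101, so the economy is dynamically efficient (under-saving).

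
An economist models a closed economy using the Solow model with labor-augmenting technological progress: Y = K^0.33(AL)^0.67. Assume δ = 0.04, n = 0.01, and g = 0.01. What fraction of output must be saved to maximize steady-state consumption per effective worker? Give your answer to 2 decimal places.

s_gold = 0.33

Capital per effective worker breaks even when investment replaces (n + g + δ)·k; here n + g + δ = 0.06.
At the golden rule MPK = n+g+δ, and in any Cobb-Douglas steady state s = (n+g+δ)·k/y = MPK·k/y = capital's share 0.33.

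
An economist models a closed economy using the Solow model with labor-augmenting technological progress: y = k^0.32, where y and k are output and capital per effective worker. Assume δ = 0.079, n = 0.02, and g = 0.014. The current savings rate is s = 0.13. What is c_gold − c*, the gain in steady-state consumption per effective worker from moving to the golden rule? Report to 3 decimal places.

Δc ≈ 0.180

The effective depreciation rate is n + g + δ = 0.02 + 0.014 + 0.079 = 0.113.
Current steady state (s = 0.13): k* = (0.13/0.113)^(1/0.68) ≈ 1.2289, y* = 1.2289^0.32 ≈ 1.0682, c* = (1−0.13)·1.0682 ≈ 0.9293.
Setting f'(k) = n+g+δ gives 0.32·k^(0.32−1) = 0.113, hence k_gold = (0.32/0.113)^(1/0.68) ≈ 4.6218.
y_gold = 4.6218^0.32 ≈ 1.6321, c_gold = y_gold − 0.113·k_gold ≈ 1.1098.
Gain: Δc = 1.1098 − 0.9293 ≈ 0.1805.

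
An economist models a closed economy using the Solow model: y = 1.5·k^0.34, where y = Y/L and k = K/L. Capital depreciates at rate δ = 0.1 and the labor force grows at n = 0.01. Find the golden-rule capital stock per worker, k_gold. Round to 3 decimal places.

Break-even investment rate: n + δ = 0.01 + 0.1 = 0.11.
Golden rule sets MPK = n+δ: 0.34·1.5·k^(0.34−1) = 0.11, so k_gold = (0.34·1.5/0.11)^(1/0.66) ≈ 10.2179.

k_gold ≈ 10.218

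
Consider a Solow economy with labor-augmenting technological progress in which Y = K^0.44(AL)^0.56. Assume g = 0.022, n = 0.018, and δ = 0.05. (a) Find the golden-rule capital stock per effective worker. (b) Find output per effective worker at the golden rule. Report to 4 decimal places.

(a) k_gold ≈ 17.0111; (b) y_gold ≈ 3.4795

n + g + δ = 0.018 + 0.022 + 0.05 = 0.09.
Golden rule sets MPK = n+g+δ: 0.44·k^(0.44−1) = 0.09, so k_gold = (0.44/0.09)^(1/0.56) ≈ 17.0111.
y_gold = 17.0111^0.44 ≈ 3.4795.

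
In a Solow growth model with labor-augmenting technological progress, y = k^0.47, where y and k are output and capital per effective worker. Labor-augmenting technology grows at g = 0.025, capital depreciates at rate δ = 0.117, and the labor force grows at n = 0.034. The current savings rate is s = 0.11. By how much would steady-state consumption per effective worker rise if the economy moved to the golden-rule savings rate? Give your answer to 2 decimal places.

Break-even investment rate: n + g + δ = 0.034 + 0.025 + 0.117 = 0.176.
Current steady state (s = 0.11): k* = (0.11/0.176)^(1/0.53) ≈ 0.4120, y* = 0.4120^0.47 ≈ 0.6592, c* = (1−0.11)·0.6592 ≈ 0.5866.
At the golden rule the marginal product of capital equals n+g+δ: 0.47·k^(0.47−1) = 0.176. Solving, k_gold = (0.47/0.176)^(1/0.53) ≈ 6.3808.
y_gold = 6.3808^0.47 ≈ 2.3894, c_gold = y_gold − 0.176·k_gold ≈ 1.2664.
Gain: Δc = 1.2664 − 0.5866 ≈ 0.6797.

Δc ≈ 0.68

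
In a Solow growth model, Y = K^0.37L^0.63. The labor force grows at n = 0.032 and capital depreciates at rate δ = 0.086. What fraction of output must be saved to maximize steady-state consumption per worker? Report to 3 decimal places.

s_gold = 0.370

n + δ = 0.032 + 0.086 = 0.118.
At the golden rule MPK = n+δ, and in any Cobb-Douglas steady state s = (n+δ)·k/y = MPK·k/y = capital's share 0.37.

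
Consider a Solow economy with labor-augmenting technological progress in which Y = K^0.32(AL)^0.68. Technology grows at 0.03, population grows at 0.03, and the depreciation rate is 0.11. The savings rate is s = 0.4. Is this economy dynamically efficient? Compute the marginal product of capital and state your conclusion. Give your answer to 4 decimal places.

n + g + δ = 0.03 + 0.03 + 0.11 = 0.17.
Steady-state k*: s·k^0.32 = 0.17·k gives k* = (0.4/0.17)^(1/0.68) ≈ 3.5195.
MPK = 0.32·3.5195^(-0.68) ≈ 0.1360.
MPK < n+g+δ = 0.17, so the economy is dynamically inefficient (over-saving).

dynamically inefficient; MPK ≈ 0.1360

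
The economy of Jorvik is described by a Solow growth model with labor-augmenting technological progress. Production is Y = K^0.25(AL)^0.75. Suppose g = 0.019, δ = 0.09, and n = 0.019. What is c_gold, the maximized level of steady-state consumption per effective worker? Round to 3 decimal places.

Capital per effective worker breaks even when investment replaces (n + g + δ)·k; here n + g + δ = 0.128.
Golden rule sets MPK = n+g+δ: 0.25·k^(0.25−1) = 0.128, so k_gold = (0.25/0.128)^(1/0.75) ≈ 2.4414.
y_gold = 2.4414^0.25 ≈ 1.2500.
c_gold = y_gold − (n+g+δ)·k_gold = 1.2500 − 0.128·2.4414 ≈ 0.9375.

c_gold ≈ 0.938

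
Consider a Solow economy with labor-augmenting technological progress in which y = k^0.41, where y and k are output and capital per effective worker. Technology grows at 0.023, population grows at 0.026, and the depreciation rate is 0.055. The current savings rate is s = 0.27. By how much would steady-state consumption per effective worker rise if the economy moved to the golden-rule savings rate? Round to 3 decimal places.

Δc ≈ 0.114

The effective depreciation rate is n + g + δ = 0.026 + 0.023 + 0.055 = 0.104.
Current steady state (s = 0.27): k* = (0.27/0.104)^(1/0.59) ≈ 5.0380, y* = 5.0380^0.41 ≈ 1.9405, c* = (1−0.27)·1.9405 ≈ 1.4166.
Golden rule sets MPK = n+g+δ: 0.41·k^(0.41−1) = 0.104, so k_gold = (0.41/0.104)^(1/0.59) ≈ 10.2270.
y_gold = 10.2270^0.41 ≈ 2.5942, c_gold = y_gold − 0.104·k_gold ≈ 1.5306.
Gain: Δc = 1.5306 − 1.4166 ≈ 0.1140.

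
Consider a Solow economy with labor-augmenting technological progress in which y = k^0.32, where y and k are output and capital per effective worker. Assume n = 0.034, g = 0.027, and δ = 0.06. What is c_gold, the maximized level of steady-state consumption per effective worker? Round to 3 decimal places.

Break-even investment rate: n + g + δ = 0.034 + 0.027 + 0.06 = 0.121.
Golden rule sets MPK = n+g+δ: 0.32·k^(0.32−1) = 0.121, so k_gold = (0.32/0.121)^(1/0.68) ≈ 4.1795.
y_gold = 4.1795^0.32 ≈ 1.5804.
c_gold = y_gold − (n+g+δ)·k_gold = 1.5804 − 0.121·4.1795 ≈ 1.0747.

c_gold ≈ 1.075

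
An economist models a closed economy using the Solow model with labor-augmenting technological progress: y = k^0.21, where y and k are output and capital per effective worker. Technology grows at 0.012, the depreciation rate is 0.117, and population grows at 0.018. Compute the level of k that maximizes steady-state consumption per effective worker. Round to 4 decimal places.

k_gold ≈ 1.5706

Break-even investment rate: n + g + δ = 0.018 + 0.012 + 0.117 = 0.147.
Setting f'(k) = n+g+δ gives 0.21·k^(0.21−1) = 0.147, hence k_gold = (0.21/0.147)^(1/0.79) ≈ 1.5706.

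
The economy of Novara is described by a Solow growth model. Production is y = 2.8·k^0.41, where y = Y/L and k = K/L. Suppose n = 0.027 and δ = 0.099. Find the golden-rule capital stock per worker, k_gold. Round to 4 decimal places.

k_gold ≈ 42.3050

The effective depreciation rate is n + δ = 0.027 + 0.099 = 0.126.
Maximizing c = f(k) − (n+δ)·k gives f'(k) = n+δ, i.e. 0.41·2.8·k^(0.41−1) = 0.126, so k_gold = (0.41·2.8/0.126)^(1/0.59) ≈ 42.3050.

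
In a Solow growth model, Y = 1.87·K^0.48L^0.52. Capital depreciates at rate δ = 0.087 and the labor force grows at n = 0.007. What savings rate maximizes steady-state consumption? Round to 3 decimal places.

s_gold = 0.480

n + δ = 0.007 + 0.087 = 0.094.
At the golden rule MPK = n+δ, and in any Cobb-Douglas steady state s = (n+δ)·k/y = MPK·k/y = capital's share 0.48.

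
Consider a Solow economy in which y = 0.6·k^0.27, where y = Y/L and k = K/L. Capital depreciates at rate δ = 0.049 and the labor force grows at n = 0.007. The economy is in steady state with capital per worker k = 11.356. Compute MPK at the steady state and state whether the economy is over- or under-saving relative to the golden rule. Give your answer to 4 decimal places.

n + δ = 0.007 + 0.049 = 0.056.
MPK = 0.27·0.6·k^(0.27−1) = 0.27·0.6·11.356^(-0.73) ≈ 0.0275.
MPK < 0.056, so the economy is dynamically inefficient (over-saving).

over-saving; MPK ≈ 0.0275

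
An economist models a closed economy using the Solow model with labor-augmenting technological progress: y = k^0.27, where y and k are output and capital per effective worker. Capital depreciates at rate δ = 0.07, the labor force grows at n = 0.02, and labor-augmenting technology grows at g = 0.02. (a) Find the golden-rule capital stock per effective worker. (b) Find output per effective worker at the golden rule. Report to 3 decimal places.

n + g + δ = 0.02 + 0.02 + 0.07 = 0.11.
At the golden rule the marginal product of capital equals n+g+δ: 0.27·k^(0.27−1) = 0.11. Solving, k_gold = (0.27/0.11)^(1/0.73) ≈ 3.4214.
y_gold = 3.4214^0.27 ≈ 1.3939.

(a) k_gold ≈ 3.421; (b) y_gold ≈ 1.394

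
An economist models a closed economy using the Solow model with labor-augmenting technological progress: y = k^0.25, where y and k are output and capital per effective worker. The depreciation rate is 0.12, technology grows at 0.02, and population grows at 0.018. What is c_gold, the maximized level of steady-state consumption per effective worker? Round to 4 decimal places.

c_gold ≈ 0.8740

The effective depreciation rate is n + g + δ = 0.018 + 0.02 + 0.12 = 0.158.
At the golden rule the marginal product of capital equals n+g+δ: 0.25·k^(0.25−1) = 0.158. Solving, k_gold = (0.25/0.158)^(1/0.75) ≈ 1.8438.
y_gold = 1.8438^0.25 ≈ 1.1653.
c_gold = y_gold − (n+g+δ)·k_gold = 1.1653 − 0.158·1.8438 ≈ 0.8740.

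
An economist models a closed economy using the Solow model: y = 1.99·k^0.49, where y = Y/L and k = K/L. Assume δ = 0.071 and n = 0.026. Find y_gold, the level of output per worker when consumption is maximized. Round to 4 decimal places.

Capital per worker breaks even when investment replaces (n + δ)·k; here n + δ = 0.097.
At the golden rule the marginal product of capital equals n+δ: 0.49·1.99·k^(0.49−1) = 0.097. Solving, k_gold = (0.49·1.99/0.097)^(1/0.51) ≈ 92.3102.
Output: y_gold = 1.99·k_gold^0.49 = 1.99·92.3102^0.49 ≈ 18.2737.

y_gold ≈ 18.2737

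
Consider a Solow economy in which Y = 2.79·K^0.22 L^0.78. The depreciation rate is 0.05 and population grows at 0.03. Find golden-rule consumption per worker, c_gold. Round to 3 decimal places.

c_gold ≈ 3.866

The effective depreciation rate is n + δ = 0.03 + 0.05 = 0.08.
Setting f'(k) = n+δ gives 0.22·2.79·k^(0.22−1) = 0.08, hence k_gold = (0.22·2.79/0.08)^(1/0.78) ≈ 13.6312.
y_gold = 2.79·13.6312^0.22 ≈ 4.9568.
c_gold = y_gold − (n+δ)·k_gold = 4.9568 − 0.08·13.6312 ≈ 3.8663.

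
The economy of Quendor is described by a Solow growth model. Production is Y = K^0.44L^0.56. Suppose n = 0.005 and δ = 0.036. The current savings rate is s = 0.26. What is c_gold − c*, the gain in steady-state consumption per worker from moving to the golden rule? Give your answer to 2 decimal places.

n + δ = 0.005 + 0.036 = 0.041.
Current steady state (s = 0.26): k* = (0.26/0.041)^(1/0.56) ≈ 27.0696, y* = 27.0696^0.44 ≈ 4.2687, c* = (1−0.26)·4.2687 ≈ 3.1588.
Setting f'(k) = n+δ gives 0.44·k^(0.44−1) = 0.041, hence k_gold = (0.44/0.041)^(1/0.56) ≈ 69.2596.
y_gold = 69.2596^0.44 ≈ 6.4537, c_gold = y_gold − 0.041·k_gold ≈ 3.6141.
Gain: Δc = 3.6141 − 3.1588 ≈ 0.4553.

Δc ≈ 0.46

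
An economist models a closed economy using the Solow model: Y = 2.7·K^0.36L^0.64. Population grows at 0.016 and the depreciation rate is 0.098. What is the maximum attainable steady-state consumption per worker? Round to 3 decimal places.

c_gold ≈ 5.769

Capital per worker breaks even when investment replaces (n + δ)·k; here n + δ = 0.114.
Maximizing c = f(k) − (n+δ)·k gives f'(k) = n+δ, i.e. 0.36·2.7·k^(0.36−1) = 0.114, so k_gold = (0.36·2.7/0.114)^(1/0.64) ≈ 28.4652.
y_gold = 2.7·28.4652^0.36 ≈ 9.0140.
c_gold = y_gold − (n+δ)·k_gold = 9.0140 − 0.114·28.4652 ≈ 5.7690.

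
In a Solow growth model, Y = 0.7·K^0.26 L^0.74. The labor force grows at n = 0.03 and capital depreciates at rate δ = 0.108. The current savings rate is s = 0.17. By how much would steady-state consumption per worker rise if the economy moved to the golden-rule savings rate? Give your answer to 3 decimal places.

Δc ≈ 0.019

Break-even investment rate: n + δ = 0.03 + 0.108 = 0.138.
Current steady state (s = 0.17): k* = (0.17·0.7/0.138)^(1/0.74) ≈ 0.8186, y* = 0.7·0.8186^0.26 ≈ 0.6645, c* = (1−0.17)·0.6645 ≈ 0.5515.
At the golden rule the marginal product of capital equals n+δ: 0.26·0.7·k^(0.26−1) = 0.138. Solving, k_gold = (0.26·0.7/0.138)^(1/0.74) ≈ 1.4535.
y_gold = 0.7·1.4535^0.26 ≈ 0.7715, c_gold = y_gold − 0.138·k_gold ≈ 0.5709.
Gain: Δc = 0.5709 − 0.5515 ≈ 0.0194.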